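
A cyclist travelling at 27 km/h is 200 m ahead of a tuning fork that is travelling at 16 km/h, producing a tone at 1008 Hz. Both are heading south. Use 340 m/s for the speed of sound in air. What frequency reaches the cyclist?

16 km/h = 4.444 m/s; 27 km/h = 7.5 m/s.
The cyclist is ahead, so the tuning fork is moving toward it while the cyclist is moving away from the tuning fork.
General Doppler shift: f' = f · (v − v_o)/(v − v_s).
f' = 1008 × (340 − 7.5)/(340 − 4.444) = 1008 × 332.5/335.56 ≈ 999 Hz.

999 Hz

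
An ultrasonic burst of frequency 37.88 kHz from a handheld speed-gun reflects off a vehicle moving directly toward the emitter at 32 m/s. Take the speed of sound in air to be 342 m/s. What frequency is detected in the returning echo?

45.7 kHz

The vehicle first receives the wave as a moving observer: f₁ = f₀ · (v + u)/v = 37.88 × (342 + 32)/342 ≈ 41.4 kHz.
The reflection then acts as a moving source: f₂ = f₁ · v/(v − u) ≈ 45.7 kHz.
Equivalently f₂ = f₀ · (v + u)/(v − u).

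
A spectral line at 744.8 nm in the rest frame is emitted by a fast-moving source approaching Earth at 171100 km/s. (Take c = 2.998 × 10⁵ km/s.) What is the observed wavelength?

β = v/c = 171100/299800 = 0.5707.
Relativistic Doppler for wavelength: λ' = λ₀ · √((1 − β)/(1 + β)).
λ' = 744.8 × √(0.4293/1.5707) = 744.8 × 0.52279 ≈ 389.4 nm.

389.4 nm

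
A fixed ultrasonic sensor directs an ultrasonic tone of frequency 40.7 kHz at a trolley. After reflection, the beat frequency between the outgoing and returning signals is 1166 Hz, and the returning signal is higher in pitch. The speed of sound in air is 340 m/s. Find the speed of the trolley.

4.8 m/s

Double Doppler shift off a moving reflector: f₂ = f₀ · (v + u)/(v − u) (u > 0 toward emitter).
Returning signal is higher, so f₂ = f₀ + Δf = 40700 + 1166 = 41866 Hz.
Rearranging, u = v · (f₂ − f₀)/(f₂ + f₀) = 340 × 1166/82566 ≈ 4.8 m/s.
So the trolley is moving at 4.8 m/s toward the emitter.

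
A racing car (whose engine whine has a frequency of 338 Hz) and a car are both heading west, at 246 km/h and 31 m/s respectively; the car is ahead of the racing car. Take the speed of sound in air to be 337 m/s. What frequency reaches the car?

246 km/h = 68.33 m/s.
The car is ahead, so the racing car is moving toward it while the car is moving away from the racing car.
Both move, so f' = f · (v − v_o)/(v − v_s).
f' = 338 × (337 − 31)/(337 − 68.33) = 338 × 306/268.67 ≈ 385 Hz.

385 Hz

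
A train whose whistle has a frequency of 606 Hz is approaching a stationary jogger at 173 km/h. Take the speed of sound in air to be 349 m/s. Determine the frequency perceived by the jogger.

703 Hz

173 km/h = 48.06 m/s.
Only the source moves, toward the listener, so f' = f · v/(v − v_s).
f' = 606 × 349/(349 − 48.06) = 606 × 349/300.9 ≈ 703 Hz.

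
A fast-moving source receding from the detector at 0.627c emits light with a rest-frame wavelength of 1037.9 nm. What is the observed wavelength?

2167.7 nm

Relativistic Doppler for wavelength: λ' = λ₀ · √((1 + β)/(1 − β)).
λ' = 1037.9 × √(1.6270/0.3730) = 1037.9 × 2.08852 ≈ 2167.7 nm.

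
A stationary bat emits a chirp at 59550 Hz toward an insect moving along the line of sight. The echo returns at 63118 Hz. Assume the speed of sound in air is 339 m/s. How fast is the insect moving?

Double Doppler shift off a moving reflector: f₂ = f₀ · (v + u)/(v − u) (u > 0 toward emitter).
Rearranging, u = v · (f₂ − f₀)/(f₂ + f₀) = 339 × 3568/122668 ≈ 9.9 m/s.
So the insect is moving at 9.9 m/s toward the emitter.

9.9 m/s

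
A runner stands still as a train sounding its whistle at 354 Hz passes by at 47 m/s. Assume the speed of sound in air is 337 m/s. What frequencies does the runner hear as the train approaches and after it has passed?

411 Hz approaching; 311 Hz receding

Approaching: f₁ = f · v/(v − v_s) = 354 × 337/290 ≈ 411 Hz.
Receding: f₂ = f · v/(v + v_s) = 354 × 337/384 ≈ 311 Hz.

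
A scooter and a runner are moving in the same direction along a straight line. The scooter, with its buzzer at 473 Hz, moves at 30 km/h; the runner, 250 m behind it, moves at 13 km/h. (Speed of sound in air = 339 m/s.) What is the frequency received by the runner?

467 Hz

30 km/h = 8.333 m/s; 13 km/h = 3.611 m/s.
The runner is behind, so the scooter is moving away from it while the runner is moving toward the scooter.
Both move, so f' = f · (v + v_o)/(v + v_s).
f' = 473 × (339 + 3.611)/(339 + 8.333) = 473 × 342.61/347.33 ≈ 467 Hz.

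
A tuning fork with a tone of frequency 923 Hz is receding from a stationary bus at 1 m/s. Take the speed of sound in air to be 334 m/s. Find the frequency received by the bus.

920 Hz

Moving source, stationary observer: f' = f · v/(v + v_s) since the source is receding.
f' = 923 × 334/(334 + 1) = 923 × 334/335 ≈ 920 Hz.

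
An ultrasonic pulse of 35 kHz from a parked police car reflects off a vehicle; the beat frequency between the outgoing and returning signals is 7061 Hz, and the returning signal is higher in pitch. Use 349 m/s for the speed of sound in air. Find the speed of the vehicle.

Double Doppler shift off a moving reflector: f₂ = f₀ · (v + u)/(v − u) (u > 0 toward emitter).
Returning signal is higher, so f₂ = f₀ + Δf = 35000 + 7061 = 42061 Hz.
Rearranging, u = v · (f₂ − f₀)/(f₂ + f₀) = 349 × 7061/77061 ≈ 32 m/s.
So the vehicle is moving at 32 m/s toward the emitter.

32 m/s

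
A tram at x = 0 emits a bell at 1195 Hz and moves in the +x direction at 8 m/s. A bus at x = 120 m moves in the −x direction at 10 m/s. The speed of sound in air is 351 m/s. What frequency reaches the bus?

1258 Hz

The observer lies on the +x side, so the source is heading toward the observer and the observer is heading toward the source.
Both move, so f' = f · (v + v_o)/(v − v_s).
f' = 1195 × (351 + 10)/(351 − 8) = 1195 × 361/343 ≈ 1258 Hz.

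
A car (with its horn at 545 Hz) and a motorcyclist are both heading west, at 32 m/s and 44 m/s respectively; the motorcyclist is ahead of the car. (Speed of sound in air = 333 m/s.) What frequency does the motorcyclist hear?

The motorcyclist is ahead, so the car is moving toward it while the motorcyclist is moving away from the car.
With source approaching and observer receding, f' = f · (v − v_o)/(v − v_s).
f' = 545 × (333 − 44)/(333 − 32) = 545 × 289/301 ≈ 523 Hz.

523 Hz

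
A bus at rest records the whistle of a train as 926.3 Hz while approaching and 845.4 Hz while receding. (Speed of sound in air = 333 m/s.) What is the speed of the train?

f₁/f₂ = (v + v_s)/(v − v_s), so v_s = v · (f₁ − f₂)/(f₁ + f₂).
v_s = 333 × (926.3 − 845.4)/(926.3 + 845.4) = 333 × 80.9/1771.7 ≈ 15.2 m/s.

15.2 m/s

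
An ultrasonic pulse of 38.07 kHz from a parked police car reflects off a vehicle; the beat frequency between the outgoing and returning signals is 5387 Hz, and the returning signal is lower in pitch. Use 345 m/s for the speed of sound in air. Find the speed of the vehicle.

Double Doppler shift off a moving reflector: f₂ = f₀ · (v + u)/(v − u) (u > 0 toward emitter).
Returning signal is lower, so f₂ = f₀ − Δf = 38070 − 5387 = 32683 Hz.
Rearranging, u = v · (f₂ − f₀)/(f₂ + f₀) = 345 × -5387/70753 ≈ -26 m/s.
So the vehicle is moving at 26 m/s away from the emitter.

26 m/s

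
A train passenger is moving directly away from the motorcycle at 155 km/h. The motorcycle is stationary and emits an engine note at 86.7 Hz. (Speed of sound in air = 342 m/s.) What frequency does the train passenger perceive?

155 km/h = 43.06 m/s.
Only the observer moves, away from the source, so f' = f · (v − v_o)/v.
f' = 86.7 × (342 − 43.06)/342 = 86.7 × 298.94/342 ≈ 76 Hz.

76 Hz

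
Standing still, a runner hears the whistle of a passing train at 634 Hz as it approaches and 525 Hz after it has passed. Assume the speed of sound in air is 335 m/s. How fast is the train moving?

f₁/f₂ = (v + v_s)/(v − v_s), so v_s = v · (f₁ − f₂)/(f₁ + f₂).
v_s = 335 × (634 − 525)/(634 + 525) = 335 × 109/1159 ≈ 32 m/s.

32 m/s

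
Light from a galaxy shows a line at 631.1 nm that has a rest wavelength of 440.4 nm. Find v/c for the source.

λ'/λ₀ = 1.4330 > 1 (redshift), so the source is receding.
λ'/λ₀ = √((1 + β)/(1 − β)) for a receding source ⇒ β = (r² − 1)/(r² + 1) with r = λ'/λ₀.
β = (2.0535 − 1)/(2.0535 + 1) ≈ 0.345.

0.345c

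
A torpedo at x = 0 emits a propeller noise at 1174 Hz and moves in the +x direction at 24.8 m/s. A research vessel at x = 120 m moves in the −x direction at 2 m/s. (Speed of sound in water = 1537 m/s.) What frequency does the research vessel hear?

1195 Hz

The observer lies on the +x side, so the source is heading toward the observer and the observer is heading toward the source.
General Doppler shift: f' = f · (v + v_o)/(v − v_s).
f' = 1174 × (1537 + 2)/(1537 − 24.8) = 1174 × 1539/1512.2 ≈ 1195 Hz.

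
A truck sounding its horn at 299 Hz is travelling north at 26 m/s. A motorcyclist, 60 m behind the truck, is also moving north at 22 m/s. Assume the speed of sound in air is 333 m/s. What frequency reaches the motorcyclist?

296 Hz

The motorcyclist is behind, so the truck is moving away from it while the motorcyclist is moving toward the truck.
Both move, so f' = f · (v + v_o)/(v + v_s).
f' = 299 × (333 + 22)/(333 + 26) = 299 × 355/359 ≈ 296 Hz.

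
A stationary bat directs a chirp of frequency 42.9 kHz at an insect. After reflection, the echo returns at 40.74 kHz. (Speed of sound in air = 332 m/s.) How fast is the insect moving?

Double Doppler shift off a moving reflector: f₂ = f₀ · (v + u)/(v − u) (u > 0 toward emitter).
Rearranging, u = v · (f₂ − f₀)/(f₂ + f₀) = 332 × -2.16/83.64 ≈ -8.6 m/s.
So the insect is moving at 8.6 m/s away from the emitter.

8.6 m/s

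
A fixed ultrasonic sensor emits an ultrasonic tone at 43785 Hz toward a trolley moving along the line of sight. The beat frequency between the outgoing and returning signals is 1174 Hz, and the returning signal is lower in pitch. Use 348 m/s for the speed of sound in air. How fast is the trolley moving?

Double Doppler shift off a moving reflector: f₂ = f₀ · (v + u)/(v − u) (u > 0 toward emitter).
Returning signal is lower, so f₂ = f₀ − Δf = 43785 − 1174 = 42611 Hz.
Rearranging, u = v · (f₂ − f₀)/(f₂ + f₀) = 348 × -1174/86396 ≈ -4.7 m/s.
So the trolley is moving at 4.7 m/s away from the emitter.

4.7 m/s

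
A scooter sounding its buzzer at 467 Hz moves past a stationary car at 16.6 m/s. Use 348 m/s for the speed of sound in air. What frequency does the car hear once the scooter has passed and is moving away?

446 Hz

Receding: f₂ = f · v/(v + v_s) = 467 × 348/364.6 ≈ 446 Hz.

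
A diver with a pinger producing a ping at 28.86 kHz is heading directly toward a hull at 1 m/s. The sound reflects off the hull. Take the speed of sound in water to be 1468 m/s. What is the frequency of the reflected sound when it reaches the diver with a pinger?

The hull receives the sound from a moving source: f₁ = f₀ · v/(v − v_e) = 28.86 × 1468/1467 ≈ 28.9 kHz.
On the return leg the diver with a pinger is a moving observer: f₂ = f₁ · (v + v_e)/v = 28.9 × 1469/1468 ≈ 28.9 kHz.
Equivalently f₂ = f₀ · (v + v_e)/(v − v_e).

28.9 kHz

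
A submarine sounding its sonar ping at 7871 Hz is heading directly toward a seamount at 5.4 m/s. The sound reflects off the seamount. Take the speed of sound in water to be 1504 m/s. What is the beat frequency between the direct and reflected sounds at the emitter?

The seamount receives the sound from a moving source: f₁ = f₀ · v/(v − v_e) = 7871 × 1504/1498.6 ≈ 7899.4 Hz.
On the return leg the submarine is a moving observer: f₂ = f₁ · (v + v_e)/v = 7899.4 × 1509.4/1504 ≈ 7927.7 Hz.
Beat against the emitted tone: |f₂ − f₀| = 2v_e·f₀/(v − v_e) = 2 × 5.4 × 7871/1498.6 ≈ 56.7 Hz.

56.7 Hz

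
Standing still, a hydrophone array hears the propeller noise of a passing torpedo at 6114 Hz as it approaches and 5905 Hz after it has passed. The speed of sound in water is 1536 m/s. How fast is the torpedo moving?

f₁/f₂ = (v + v_s)/(v − v_s), so v_s = v · (f₁ − f₂)/(f₁ + f₂).
v_s = 1536 × (6114 − 5905)/(6114 + 5905) = 1536 × 209/12019 ≈ 27 m/s.

27 m/s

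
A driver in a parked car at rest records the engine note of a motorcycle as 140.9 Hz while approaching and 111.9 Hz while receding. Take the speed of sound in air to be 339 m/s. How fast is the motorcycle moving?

39 m/s

f₁/f₂ = (v + v_s)/(v − v_s), so v_s = v · (f₁ − f₂)/(f₁ + f₂).
v_s = 339 × (140.9 − 111.9)/(140.9 + 111.9) = 339 × 29.0/252.8 ≈ 39 m/s.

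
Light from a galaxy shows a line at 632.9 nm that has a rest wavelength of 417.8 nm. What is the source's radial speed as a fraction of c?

0.393

λ'/λ₀ = 1.5148 > 1 (redshift), so the source is receding.
λ'/λ₀ = √((1 + β)/(1 − β)) for a receding source ⇒ β = (r² − 1)/(r² + 1) with r = λ'/λ₀.
β = (2.2947 − 1)/(2.2947 + 1) ≈ 0.393.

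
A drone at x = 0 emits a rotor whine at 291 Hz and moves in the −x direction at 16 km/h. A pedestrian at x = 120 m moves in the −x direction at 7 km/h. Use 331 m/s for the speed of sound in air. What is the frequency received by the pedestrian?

289 Hz

16 km/h = 4.444 m/s; 7 km/h = 1.944 m/s.
The observer lies on the +x side, so the source is heading away from the observer and the observer is heading toward the source.
With source receding and observer approaching, f' = f · (v + v_o)/(v + v_s).
f' = 291 × (331 + 1.944)/(331 + 4.444) = 291 × 332.94/335.44 ≈ 289 Hz.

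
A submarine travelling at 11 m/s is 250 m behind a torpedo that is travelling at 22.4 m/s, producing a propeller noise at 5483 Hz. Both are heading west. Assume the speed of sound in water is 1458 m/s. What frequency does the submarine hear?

The submarine is behind, so the torpedo is moving away from it while the submarine is moving toward the torpedo.
With source receding and observer approaching, f' = f · (v + v_o)/(v + v_s).
f' = 5483 × (1458 + 11)/(1458 + 22.4) = 5483 × 1469/1480.4 ≈ 5441 Hz.

5441 Hz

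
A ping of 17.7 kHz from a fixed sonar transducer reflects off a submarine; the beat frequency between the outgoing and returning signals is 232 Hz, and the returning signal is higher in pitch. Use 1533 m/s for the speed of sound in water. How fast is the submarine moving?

Double Doppler shift off a moving reflector: f₂ = f₀ · (v + u)/(v − u) (u > 0 toward emitter).
Returning signal is higher, so f₂ = f₀ + Δf = 17700 + 232 = 17932 Hz.
Rearranging, u = v · (f₂ − f₀)/(f₂ + f₀) = 1533 × 232/35632 ≈ 10.0 m/s.
So the submarine is moving at 10.0 m/s toward the emitter.

10.0 m/s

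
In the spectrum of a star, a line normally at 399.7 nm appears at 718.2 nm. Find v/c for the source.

0.527c

λ'/λ₀ = 1.7968 > 1 (redshift), so the source is receding.
λ'/λ₀ = √((1 + β)/(1 − β)) for a receding source ⇒ β = (r² − 1)/(r² + 1) with r = λ'/λ₀.
β = (3.2287 − 1)/(3.2287 + 1) ≈ 0.527.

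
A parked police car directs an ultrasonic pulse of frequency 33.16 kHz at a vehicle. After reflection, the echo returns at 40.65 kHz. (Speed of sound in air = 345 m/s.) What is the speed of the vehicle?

35 m/s

Double Doppler shift off a moving reflector: f₂ = f₀ · (v + u)/(v − u) (u > 0 toward emitter).
Rearranging, u = v · (f₂ − f₀)/(f₂ + f₀) = 345 × 7.49/73.81 ≈ 35 m/s.
So the vehicle is moving at 35 m/s toward the emitter.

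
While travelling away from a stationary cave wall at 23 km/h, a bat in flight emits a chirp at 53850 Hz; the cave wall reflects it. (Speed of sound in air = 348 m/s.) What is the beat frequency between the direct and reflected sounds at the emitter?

23 km/h = 6.389 m/s.
The cave wall receives the sound from a moving source: f₁ = f₀ · v/(v + v_e) = 53850 × 348/354.39 ≈ 52879 Hz.
On the return leg the bat in flight is a moving observer: f₂ = f₁ · (v − v_e)/v = 52879 × 341.61/348 ≈ 51908 Hz.
Beat against the emitted tone: |f₂ − f₀| = 2v_e·f₀/(v + v_e) = 2 × 6.389 × 53850/354.39 ≈ 1942 Hz.

1942 Hz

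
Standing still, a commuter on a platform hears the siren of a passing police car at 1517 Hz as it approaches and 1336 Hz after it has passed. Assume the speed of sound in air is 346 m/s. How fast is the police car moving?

f₁/f₂ = (v + v_s)/(v − v_s), so v_s = v · (f₁ − f₂)/(f₁ + f₂).
v_s = 346 × (1517 − 1336)/(1517 + 1336) = 346 × 181/2853 ≈ 22.0 m/s.

22.0 m/s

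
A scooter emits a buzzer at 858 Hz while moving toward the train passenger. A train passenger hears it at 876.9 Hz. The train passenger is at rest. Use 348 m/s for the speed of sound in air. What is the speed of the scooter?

f' = f · v/(v − v_s) ⇒ v_s = v · |1 − f/f'|.
v_s = 348 × |1 − 858/876.9| = 348 × 0.02155 ≈ 7.5 m/s.

7.5 m/s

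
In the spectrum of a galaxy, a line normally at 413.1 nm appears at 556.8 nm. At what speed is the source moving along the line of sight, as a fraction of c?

0.290c

λ'/λ₀ = 1.3479 > 1 (redshift), so the source is receding.
λ'/λ₀ = √((1 + β)/(1 − β)) for a receding source ⇒ β = (r² − 1)/(r² + 1) with r = λ'/λ₀.
β = (1.8167 − 1)/(1.8167 + 1) ≈ 0.290.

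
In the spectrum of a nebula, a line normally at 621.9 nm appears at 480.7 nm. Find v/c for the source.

0.252c

λ'/λ₀ = 0.7730 < 1 (blueshift), so the source is approaching.
λ'/λ₀ = √((1 − β)/(1 + β)) for an approaching source ⇒ β = (1 − r²)/(1 + r²) with r = λ'/λ₀.
β = (1 − 0.5975)/(1 + 0.5975) ≈ 0.252.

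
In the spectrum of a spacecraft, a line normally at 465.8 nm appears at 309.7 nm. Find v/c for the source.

λ'/λ₀ = 0.6649 < 1 (blueshift), so the source is approaching.
λ'/λ₀ = √((1 − β)/(1 + β)) for an approaching source ⇒ β = (1 − r²)/(1 + r²) with r = λ'/λ₀.
β = (1 − 0.4421)/(1 + 0.4421) ≈ 0.387.

0.387c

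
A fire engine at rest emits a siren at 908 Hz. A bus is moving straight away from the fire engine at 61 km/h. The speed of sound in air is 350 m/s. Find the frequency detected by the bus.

61 km/h = 16.94 m/s.
Only the observer moves, away from the source, so f' = f · (v − v_o)/v.
f' = 908 × (350 − 16.94)/350 = 908 × 333.06/350 ≈ 864 Hz.

864 Hz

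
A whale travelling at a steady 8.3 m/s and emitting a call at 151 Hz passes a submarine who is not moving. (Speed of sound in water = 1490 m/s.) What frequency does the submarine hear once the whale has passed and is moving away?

Receding: f₂ = f · v/(v + v_s) = 151 × 1490/1498.3 ≈ 150 Hz.

150 Hz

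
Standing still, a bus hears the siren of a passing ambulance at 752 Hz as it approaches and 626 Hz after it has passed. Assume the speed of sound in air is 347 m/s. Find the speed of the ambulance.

f₁/f₂ = (v + v_s)/(v − v_s), so v_s = v · (f₁ − f₂)/(f₁ + f₂).
v_s = 347 × (752 − 626)/(752 + 626) = 347 × 126/1378 ≈ 32 m/s.

32 m/s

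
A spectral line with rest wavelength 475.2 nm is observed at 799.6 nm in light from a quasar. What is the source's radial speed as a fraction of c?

λ'/λ₀ = 1.6827 > 1 (redshift), so the source is receding.
λ'/λ₀ = √((1 + β)/(1 − β)) for a receding source ⇒ β = (r² − 1)/(r² + 1) with r = λ'/λ₀.
β = (2.8313 − 1)/(2.8313 + 1) ≈ 0.478.

0.478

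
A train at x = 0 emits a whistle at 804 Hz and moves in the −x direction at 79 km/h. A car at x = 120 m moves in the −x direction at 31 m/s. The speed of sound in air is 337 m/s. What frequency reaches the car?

79 km/h = 21.94 m/s.
The observer lies on the +x side, so the source is heading away from the observer and the observer is heading toward the source.
General Doppler shift: f' = f · (v + v_o)/(v + v_s).
f' = 804 × (337 + 31)/(337 + 21.94) = 804 × 368/358.94 ≈ 824 Hz.

824 Hz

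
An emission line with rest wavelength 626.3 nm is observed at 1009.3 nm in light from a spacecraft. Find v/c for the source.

0.444c

λ'/λ₀ = 1.6115 > 1 (redshift), so the source is receding.
λ'/λ₀ = √((1 + β)/(1 − β)) for a receding source ⇒ β = (r² − 1)/(r² + 1) with r = λ'/λ₀.
β = (2.5970 − 1)/(2.5970 + 1) ≈ 0.444.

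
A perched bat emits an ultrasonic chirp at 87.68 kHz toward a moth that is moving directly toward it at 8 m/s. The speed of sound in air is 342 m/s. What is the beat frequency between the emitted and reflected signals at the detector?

4200 Hz

At the moth (a moving observer), f₁ = f₀ · (v + u)/v = 87.68 × 350/342 ≈ 89.73 kHz.
On reflection it acts as a source moving toward the stationary detector: f₂ = f₁ · v/(v − u) = 89.73 × 342/334 ≈ 91.88 kHz.
Equivalently f₂ = f₀ · (v + u)/(v − u).
Beat frequency (with f₀ = 87680 Hz): |f₂ − f₀| = 2u·f₀/(v − u) = 2 × 8 × 87680/334 ≈ 4200 Hz.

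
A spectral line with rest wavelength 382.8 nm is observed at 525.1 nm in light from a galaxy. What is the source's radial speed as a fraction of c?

λ'/λ₀ = 1.3717 > 1 (redshift), so the source is receding.
λ'/λ₀ = √((1 + β)/(1 − β)) for a receding source ⇒ β = (r² − 1)/(r² + 1) with r = λ'/λ₀.
β = (1.8817 − 1)/(1.8817 + 1) ≈ 0.306.

0.306c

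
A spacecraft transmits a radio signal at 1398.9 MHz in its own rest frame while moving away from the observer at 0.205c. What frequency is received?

Relativistic Doppler for frequency: f' = f₀ · √((1 − β)/(1 + β)).
f' = 1398.9 × √(0.7950/1.2050) = 1398.9 × 0.81225 ≈ 1136.3 MHz.

1136.3 MHz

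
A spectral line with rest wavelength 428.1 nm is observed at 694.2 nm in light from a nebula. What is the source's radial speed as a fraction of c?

0.449

λ'/λ₀ = 1.6216 > 1 (redshift), so the source is receding.
λ'/λ₀ = √((1 + β)/(1 − β)) for a receding source ⇒ β = (r² − 1)/(r² + 1) with r = λ'/λ₀.
β = (2.6295 − 1)/(2.6295 + 1) ≈ 0.449.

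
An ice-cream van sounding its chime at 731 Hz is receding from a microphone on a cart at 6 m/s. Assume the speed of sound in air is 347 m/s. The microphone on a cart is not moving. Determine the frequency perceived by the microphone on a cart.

Moving source, stationary observer: f' = f · v/(v + v_s) since the source is receding.
f' = 731 × 347/(347 + 6) = 731 × 347/353 ≈ 719 Hz.

719 Hz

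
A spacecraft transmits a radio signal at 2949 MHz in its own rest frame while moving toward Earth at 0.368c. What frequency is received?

Relativistic Doppler for frequency: f' = f₀ · √((1 + β)/(1 − β)).
f' = 2949 × √(1.3680/0.6320) = 2949 × 1.47124 ≈ 4338.7 MHz.

4338.7 MHz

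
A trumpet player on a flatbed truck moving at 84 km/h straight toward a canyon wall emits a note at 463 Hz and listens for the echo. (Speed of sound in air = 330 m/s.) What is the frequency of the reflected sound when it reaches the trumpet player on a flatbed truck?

533 Hz

84 km/h = 23.33 m/s.
The canyon wall receives the sound from a moving source: f₁ = f₀ · v/(v − v_e) = 463 × 330/306.67 ≈ 498 Hz.
On the return leg the trumpet player on a flatbed truck is a moving observer: f₂ = f₁ · (v + v_e)/v = 498 × 353.33/330 ≈ 533 Hz.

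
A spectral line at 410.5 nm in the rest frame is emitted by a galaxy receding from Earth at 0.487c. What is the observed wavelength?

698.9 nm

Relativistic Doppler for wavelength: λ' = λ₀ · √((1 + β)/(1 − β)).
λ' = 410.5 × √(1.4870/0.5130) = 410.5 × 1.70254 ≈ 698.9 nm.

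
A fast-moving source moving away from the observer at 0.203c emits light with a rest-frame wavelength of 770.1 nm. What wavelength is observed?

946.1 nm

Relativistic Doppler for wavelength: λ' = λ₀ · √((1 + β)/(1 − β)).
λ' = 770.1 × √(1.2030/0.7970) = 770.1 × 1.22858 ≈ 946.1 nm.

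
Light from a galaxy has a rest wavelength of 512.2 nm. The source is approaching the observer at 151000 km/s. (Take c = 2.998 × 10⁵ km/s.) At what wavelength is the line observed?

294.3 nm

β = v/c = 151000/299800 = 0.5037.
Relativistic Doppler for wavelength: λ' = λ₀ · √((1 − β)/(1 + β)).
λ' = 512.2 × √(0.4963/1.5037) = 512.2 × 0.57453 ≈ 294.3 nm.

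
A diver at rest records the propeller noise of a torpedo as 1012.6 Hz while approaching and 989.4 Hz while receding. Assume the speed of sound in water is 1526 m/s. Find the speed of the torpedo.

f₁/f₂ = (v + v_s)/(v − v_s), so v_s = v · (f₁ − f₂)/(f₁ + f₂).
v_s = 1526 × (1012.6 − 989.4)/(1012.6 + 989.4) = 1526 × 23.2/2002.0 ≈ 17.7 m/s.

17.7 m/s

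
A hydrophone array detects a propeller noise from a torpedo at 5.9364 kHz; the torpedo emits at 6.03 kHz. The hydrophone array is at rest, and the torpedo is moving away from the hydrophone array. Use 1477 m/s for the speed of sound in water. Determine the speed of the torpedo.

f' = f · v/(v + v_s) ⇒ v_s = v · |1 − f/f'|.
v_s = 1477 × |1 − 6.03/5.9364| = 1477 × 0.01577 ≈ 23.3 m/s.

23.3 m/s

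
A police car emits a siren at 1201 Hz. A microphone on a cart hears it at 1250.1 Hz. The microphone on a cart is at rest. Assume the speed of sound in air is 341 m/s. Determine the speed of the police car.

f' > f, so the police car is approaching.
f' = f · v/(v − v_s) ⇒ v_s = v · |1 − f/f'|.
v_s = 341 × |1 − 1201/1250.1| = 341 × 0.03928 ≈ 13.4 m/s.

13.4 m/s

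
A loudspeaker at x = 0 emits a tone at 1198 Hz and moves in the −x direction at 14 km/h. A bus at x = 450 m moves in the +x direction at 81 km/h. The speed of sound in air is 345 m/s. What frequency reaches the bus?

1107 Hz

14 km/h = 3.889 m/s; 81 km/h = 22.5 m/s.
The observer lies on the +x side, so the source is heading away from the observer and the observer is heading away from the source.
Both move, so f' = f · (v − v_o)/(v + v_s).
f' = 1198 × (345 − 22.5)/(345 + 3.889) = 1198 × 322.5/348.89 ≈ 1107 Hz.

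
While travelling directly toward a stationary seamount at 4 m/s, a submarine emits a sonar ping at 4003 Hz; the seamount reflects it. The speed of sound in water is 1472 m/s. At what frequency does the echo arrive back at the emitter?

4025 Hz

The seamount receives the sound from a moving source: f₁ = f₀ · v/(v − v_e) = 4003 × 1472/1468 ≈ 4014 Hz.
On the return leg the submarine is a moving observer: f₂ = f₁ · (v + v_e)/v = 4014 × 1476/1472 ≈ 4025 Hz.
Equivalently f₂ = f₀ · (v + v_e)/(v − v_e).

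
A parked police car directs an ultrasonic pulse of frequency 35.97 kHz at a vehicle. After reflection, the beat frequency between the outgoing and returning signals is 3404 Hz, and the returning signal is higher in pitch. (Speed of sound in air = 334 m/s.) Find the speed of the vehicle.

15.1 m/s

Double Doppler shift off a moving reflector: f₂ = f₀ · (v + u)/(v − u) (u > 0 toward emitter).
Returning signal is higher, so f₂ = f₀ + Δf = 35970 + 3404 = 39374 Hz.
Rearranging, u = v · (f₂ − f₀)/(f₂ + f₀) = 334 × 3404/75344 ≈ 15.1 m/s.
So the vehicle is moving at 15.1 m/s toward the emitter.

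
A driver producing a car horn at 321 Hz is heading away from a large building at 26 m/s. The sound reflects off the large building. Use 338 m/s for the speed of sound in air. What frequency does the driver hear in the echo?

The large building receives the sound from a moving source: f₁ = f₀ · v/(v + v_e) = 321 × 338/364 ≈ 298 Hz.
On the return leg the driver is a moving observer: f₂ = f₁ · (v − v_e)/v = 298 × 312/338 ≈ 275 Hz.

275 Hz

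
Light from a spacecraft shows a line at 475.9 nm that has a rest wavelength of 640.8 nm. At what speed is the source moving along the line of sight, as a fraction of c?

λ'/λ₀ = 0.7427 < 1 (blueshift), so the source is approaching.
λ'/λ₀ = √((1 − β)/(1 + β)) for an approaching source ⇒ β = (1 − r²)/(1 + r²) with r = λ'/λ₀.
β = (1 − 0.5516)/(1 + 0.5516) ≈ 0.289.

0.289c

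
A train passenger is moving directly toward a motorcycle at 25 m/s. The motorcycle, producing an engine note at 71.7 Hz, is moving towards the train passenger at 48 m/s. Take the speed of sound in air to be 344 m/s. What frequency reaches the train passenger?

89 Hz

Both move, so f' = f · (v + v_o)/(v − v_s).
f' = 71.7 × (344 + 25)/(344 − 48) = 71.7 × 369/296 ≈ 89 Hz.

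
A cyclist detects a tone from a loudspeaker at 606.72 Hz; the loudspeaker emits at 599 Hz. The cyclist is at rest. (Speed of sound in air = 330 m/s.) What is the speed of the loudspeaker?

f' > f, so the loudspeaker is approaching.
f' = f · v/(v − v_s) ⇒ v_s = v · |1 − f/f'|.
v_s = 330 × |1 − 599/606.72| = 330 × 0.01272 ≈ 4.2 m/s.

4.2 m/s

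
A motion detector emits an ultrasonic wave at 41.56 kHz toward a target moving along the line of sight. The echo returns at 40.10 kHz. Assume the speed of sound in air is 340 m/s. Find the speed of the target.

6.1 m/s

Double Doppler shift off a moving reflector: f₂ = f₀ · (v + u)/(v − u) (u > 0 toward emitter).
Rearranging, u = v · (f₂ − f₀)/(f₂ + f₀) = 340 × -1.46/81.66 ≈ -6.1 m/s.
So the target is moving at 6.1 m/s away from the emitter.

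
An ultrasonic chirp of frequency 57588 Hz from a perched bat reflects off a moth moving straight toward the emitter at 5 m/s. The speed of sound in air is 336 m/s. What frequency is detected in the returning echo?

59328 Hz

At the moth (a moving observer), f₁ = f₀ · (v + u)/v = 57588 × 341/336 ≈ 58445 Hz.
The reflection then acts as a moving source: f₂ = f₁ · v/(v − u) ≈ 59328 Hz.
Equivalently f₂ = f₀ · (v + u)/(v − u).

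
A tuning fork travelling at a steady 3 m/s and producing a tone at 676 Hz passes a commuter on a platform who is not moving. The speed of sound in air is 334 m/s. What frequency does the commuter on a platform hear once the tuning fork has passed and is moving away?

670 Hz

Receding: f₂ = f · v/(v + v_s) = 676 × 334/337 ≈ 670 Hz.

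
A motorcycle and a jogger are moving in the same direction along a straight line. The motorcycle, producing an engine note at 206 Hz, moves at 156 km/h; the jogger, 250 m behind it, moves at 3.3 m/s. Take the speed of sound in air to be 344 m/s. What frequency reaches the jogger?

156 km/h = 43.33 m/s.
The jogger is behind, so the motorcycle is moving away from it while the jogger is moving toward the motorcycle.
With source receding and observer approaching, f' = f · (v + v_o)/(v + v_s).
f' = 206 × (344 + 3.3)/(344 + 43.33) = 206 × 347.3/387.33 ≈ 185 Hz.

185 Hz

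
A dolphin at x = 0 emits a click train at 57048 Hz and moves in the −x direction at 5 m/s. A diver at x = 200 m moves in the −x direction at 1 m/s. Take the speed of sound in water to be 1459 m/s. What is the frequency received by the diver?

The observer lies on the +x side, so the source is heading away from the observer and the observer is heading toward the source.
Both move, so f' = f · (v + v_o)/(v + v_s).
f' = 57048 × (1459 + 1)/(1459 + 5) = 57048 × 1460/1464 ≈ 56892 Hz.

56892 Hz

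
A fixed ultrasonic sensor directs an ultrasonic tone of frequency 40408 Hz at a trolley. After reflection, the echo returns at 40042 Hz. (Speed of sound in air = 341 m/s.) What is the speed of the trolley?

Double Doppler shift off a moving reflector: f₂ = f₀ · (v + u)/(v − u) (u > 0 toward emitter).
Rearranging, u = v · (f₂ − f₀)/(f₂ + f₀) = 341 × -366/80450 ≈ -1.55 m/s.
So the trolley is moving at 1.55 m/s away from the emitter.

1.55 m/s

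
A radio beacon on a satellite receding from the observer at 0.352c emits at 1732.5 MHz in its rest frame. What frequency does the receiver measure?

1199.4 MHz

Relativistic Doppler for frequency: f' = f₀ · √((1 − β)/(1 + β)).
f' = 1732.5 × √(0.6480/1.3520) = 1732.5 × 0.69231 ≈ 1199.4 MHz.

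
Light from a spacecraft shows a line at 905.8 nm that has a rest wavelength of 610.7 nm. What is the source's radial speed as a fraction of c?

0.375c

λ'/λ₀ = 1.4832 > 1 (redshift), so the source is receding.
λ'/λ₀ = √((1 + β)/(1 − β)) for a receding source ⇒ β = (r² − 1)/(r² + 1) with r = λ'/λ₀.
β = (2.1999 − 1)/(2.1999 + 1) ≈ 0.375.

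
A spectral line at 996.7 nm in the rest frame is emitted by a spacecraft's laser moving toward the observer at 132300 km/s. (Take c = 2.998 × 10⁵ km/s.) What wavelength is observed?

620.6 nm

β = v/c = 132300/299800 = 0.4413.
Relativistic Doppler for wavelength: λ' = λ₀ · √((1 − β)/(1 + β)).
λ' = 996.7 × √(0.5587/1.4413) = 996.7 × 0.62261 ≈ 620.6 nm.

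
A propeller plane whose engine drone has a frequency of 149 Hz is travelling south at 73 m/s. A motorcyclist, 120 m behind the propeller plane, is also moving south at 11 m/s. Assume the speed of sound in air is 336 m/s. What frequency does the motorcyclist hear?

126 Hz

The motorcyclist is behind, so the propeller plane is moving away from it while the motorcyclist is moving toward the propeller plane.
General Doppler shift: f' = f · (v + v_o)/(v + v_s).
f' = 149 × (336 + 11)/(336 + 73) = 149 × 347/409 ≈ 126 Hz.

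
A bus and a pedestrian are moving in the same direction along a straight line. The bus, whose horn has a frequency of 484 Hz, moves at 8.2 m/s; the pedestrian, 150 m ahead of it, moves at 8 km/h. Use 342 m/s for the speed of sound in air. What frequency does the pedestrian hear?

8 km/h = 2.222 m/s.
The pedestrian is ahead, so the bus is moving toward it while the pedestrian is moving away from the bus.
With source approaching and observer receding, f' = f · (v − v_o)/(v − v_s).
f' = 484 × (342 − 2.222)/(342 − 8.2) = 484 × 339.78/333.8 ≈ 493 Hz.

493 Hz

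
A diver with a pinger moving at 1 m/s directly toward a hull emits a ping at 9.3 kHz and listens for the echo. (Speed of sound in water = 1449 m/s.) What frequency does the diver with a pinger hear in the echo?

9.31 kHz

The hull receives the sound from a moving source: f₁ = f₀ · v/(v − v_e) = 9.3 × 1449/1448 ≈ 9.31 kHz.
On the return leg the diver with a pinger is a moving observer: f₂ = f₁ · (v + v_e)/v = 9.31 × 1450/1449 ≈ 9.31 kHz.
Equivalently f₂ = f₀ · (v + v_e)/(v − v_e).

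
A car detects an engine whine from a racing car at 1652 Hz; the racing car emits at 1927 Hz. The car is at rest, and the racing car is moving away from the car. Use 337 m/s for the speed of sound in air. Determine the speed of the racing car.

f' = f · v/(v + v_s) ⇒ v_s = v · |1 − f/f'|.
v_s = 337 × |1 − 1927/1652| = 337 × 0.1665 ≈ 56 m/s.

56 m/s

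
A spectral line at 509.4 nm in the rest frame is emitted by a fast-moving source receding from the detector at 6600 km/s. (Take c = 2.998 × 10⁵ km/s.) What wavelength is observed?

β = v/c = 6600/299800 = 0.0220.
Relativistic Doppler for wavelength: λ' = λ₀ · √((1 + β)/(1 − β)).
λ' = 509.4 × √(1.0220/0.9780) = 509.4 × 1.02226 ≈ 520.7 nm.

520.7 nm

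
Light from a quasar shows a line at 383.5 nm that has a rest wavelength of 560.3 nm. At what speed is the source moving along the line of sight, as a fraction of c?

λ'/λ₀ = 0.6845 < 1 (blueshift), so the source is approaching.
λ'/λ₀ = √((1 − β)/(1 + β)) for an approaching source ⇒ β = (1 − r²)/(1 + r²) with r = λ'/λ₀.
β = (1 − 0.4685)/(1 + 0.4685) ≈ 0.362.

0.362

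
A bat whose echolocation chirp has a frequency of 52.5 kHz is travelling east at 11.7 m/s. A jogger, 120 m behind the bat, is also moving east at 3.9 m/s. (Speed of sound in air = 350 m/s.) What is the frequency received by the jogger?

The jogger is behind, so the bat is moving away from it while the jogger is moving toward the bat.
With source receding and observer approaching, f' = f · (v + v_o)/(v + v_s).
f' = 52.5 × (350 + 3.9)/(350 + 11.7) = 52.5 × 353.9/361.7 ≈ 51.4 kHz.

51.4 kHz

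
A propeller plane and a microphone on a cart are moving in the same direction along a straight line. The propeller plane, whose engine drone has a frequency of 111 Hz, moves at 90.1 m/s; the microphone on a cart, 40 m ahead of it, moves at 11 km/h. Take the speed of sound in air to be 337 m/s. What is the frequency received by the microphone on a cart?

11 km/h = 3.056 m/s.
The microphone on a cart is ahead, so the propeller plane is moving toward it while the microphone on a cart is moving away from the propeller plane.
With source approaching and observer receding, f' = f · (v − v_o)/(v − v_s).
f' = 111 × (337 − 3.056)/(337 − 90.1) = 111 × 333.94/246.9 ≈ 150 Hz.

150 Hz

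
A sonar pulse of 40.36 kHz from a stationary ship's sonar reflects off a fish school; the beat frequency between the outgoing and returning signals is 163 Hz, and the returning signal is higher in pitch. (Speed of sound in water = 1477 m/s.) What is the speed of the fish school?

2.98 m/s

Double Doppler shift off a moving reflector: f₂ = f₀ · (v + u)/(v − u) (u > 0 toward emitter).
Returning signal is higher, so f₂ = f₀ + Δf = 40360 + 163 = 40523 Hz.
Rearranging, u = v · (f₂ − f₀)/(f₂ + f₀) = 1477 × 163/80883 ≈ 2.98 m/s.
So the fish school is moving at 2.98 m/s toward the emitter.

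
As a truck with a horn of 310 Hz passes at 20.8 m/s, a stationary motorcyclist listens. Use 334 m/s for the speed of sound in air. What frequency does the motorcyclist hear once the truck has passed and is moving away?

292 Hz

Receding: f₂ = f · v/(v + v_s) = 310 × 334/354.8 ≈ 292 Hz.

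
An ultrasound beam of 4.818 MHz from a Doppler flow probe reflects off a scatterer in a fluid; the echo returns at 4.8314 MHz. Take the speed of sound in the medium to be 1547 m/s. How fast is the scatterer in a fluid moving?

2.15 m/s

Double Doppler shift off a moving reflector: f₂ = f₀ · (v + u)/(v − u) (u > 0 toward emitter).
Rearranging, u = v · (f₂ − f₀)/(f₂ + f₀) = 1547 × 0.0134/9.6494 ≈ 2.15 m/s.
So the scatterer in a fluid is moving at 2.15 m/s toward the emitter.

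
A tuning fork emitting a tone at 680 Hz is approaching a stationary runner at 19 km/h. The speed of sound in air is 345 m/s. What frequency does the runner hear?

691 Hz

19 km/h = 5.278 m/s.
With the source moving toward a stationary observer, f' = f · v/(v − v_s).
f' = 680 × 345/(345 − 5.278) = 680 × 345/339.7 ≈ 691 Hz.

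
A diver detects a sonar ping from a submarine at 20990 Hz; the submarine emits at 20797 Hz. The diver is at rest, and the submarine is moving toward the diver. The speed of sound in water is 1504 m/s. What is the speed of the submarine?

f' = f · v/(v − v_s) ⇒ v_s = v · |1 − f/f'|.
v_s = 1504 × |1 − 20797/20990| = 1504 × 0.009195 ≈ 13.8 m/s.

13.8 m/s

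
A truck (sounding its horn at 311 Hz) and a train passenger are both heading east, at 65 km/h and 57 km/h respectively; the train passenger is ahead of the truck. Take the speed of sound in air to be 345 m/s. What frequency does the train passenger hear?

65 km/h = 18.06 m/s; 57 km/h = 15.83 m/s.
The train passenger is ahead, so the truck is moving toward it while the train passenger is moving away from the truck.
With source approaching and observer receding, f' = f · (v − v_o)/(v − v_s).
f' = 311 × (345 − 15.83)/(345 − 18.06) = 311 × 329.17/326.94 ≈ 313 Hz.

313 Hz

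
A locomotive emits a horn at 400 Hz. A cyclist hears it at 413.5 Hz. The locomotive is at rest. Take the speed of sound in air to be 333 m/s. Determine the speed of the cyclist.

11.2 m/s

f' > f, so the cyclist is approaching.
f' = f · (v + v_o)/v ⇒ v_o = v · |f'/f − 1|.
v_o = 333 × |413.5/400 − 1| = 333 × 0.03375 ≈ 11.2 m/s.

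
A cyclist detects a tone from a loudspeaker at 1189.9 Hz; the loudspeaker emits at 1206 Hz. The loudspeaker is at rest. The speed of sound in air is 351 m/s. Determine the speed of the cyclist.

4.7 m/s

f' < f, so the cyclist is receding.
f' = f · (v − v_o)/v ⇒ v_o = v · |f'/f − 1|.
v_o = 351 × |1189.9/1206 − 1| = 351 × 0.01335 ≈ 4.7 m/s.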